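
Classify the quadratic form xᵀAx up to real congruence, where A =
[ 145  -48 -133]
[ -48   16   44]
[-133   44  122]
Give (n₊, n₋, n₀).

step 0: pivot 145 → sign +
step 1: pivot 16/145 → sign +
step 2: row/col 2 already zero → sign 0
signature = (2, 0, 1)

Answer: (2, 0, 1)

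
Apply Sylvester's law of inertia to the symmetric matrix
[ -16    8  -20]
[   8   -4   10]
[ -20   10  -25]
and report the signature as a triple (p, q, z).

step 0: pivot -16 → sign −
step 1: row/col 1 already zero → sign 0
step 2: row/col 2 already zero → sign 0
signature = (0, 1, 2)

Answer: (0, 1, 2)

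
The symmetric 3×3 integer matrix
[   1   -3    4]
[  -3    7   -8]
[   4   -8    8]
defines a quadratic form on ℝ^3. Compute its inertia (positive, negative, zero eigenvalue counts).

Answer: (1, 1, 1)

Derivation:
step 0: pivot 1 → sign +
step 1: pivot -2 → sign −
step 2: row/col 2 already zero → sign 0
signature = (1, 1, 1)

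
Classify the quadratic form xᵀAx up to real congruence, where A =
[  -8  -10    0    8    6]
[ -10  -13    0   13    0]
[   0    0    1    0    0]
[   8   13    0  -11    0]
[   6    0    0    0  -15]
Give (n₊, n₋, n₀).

step 0: pivot -8 → sign −
step 1: pivot -1/2 → sign −
step 2: pivot 1 → sign +
step 3: pivot 15 → sign +
step 4: pivot 3/5 → sign +
signature = (3, 2, 0)

Answer: (3, 2, 0)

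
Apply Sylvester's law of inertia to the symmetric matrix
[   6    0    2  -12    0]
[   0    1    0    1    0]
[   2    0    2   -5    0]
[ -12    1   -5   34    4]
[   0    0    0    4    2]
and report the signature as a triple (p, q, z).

Answer: (5, 0, 0)

Derivation:
step 0: pivot 6 → sign +
step 1: pivot 1 → sign +
step 2: pivot 4/3 → sign +
step 3: pivot 33/4 → sign +
step 4: pivot 2/33 → sign +
signature = (5, 0, 0)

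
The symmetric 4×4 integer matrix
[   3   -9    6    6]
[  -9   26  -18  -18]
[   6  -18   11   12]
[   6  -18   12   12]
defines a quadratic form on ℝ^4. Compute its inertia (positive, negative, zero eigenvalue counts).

step 0: pivot 3 → sign +
step 1: pivot -1 → sign −
step 2: pivot -1 → sign −
step 3: row/col 3 already zero → sign 0
signature = (1, 2, 1)

Answer: (1, 2, 1)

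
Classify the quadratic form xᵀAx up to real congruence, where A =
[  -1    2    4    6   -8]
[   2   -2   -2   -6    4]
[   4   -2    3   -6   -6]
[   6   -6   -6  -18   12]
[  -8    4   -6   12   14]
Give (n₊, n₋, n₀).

step 0: pivot -1 → sign −
step 1: pivot 2 → sign +
step 2: pivot 1 → sign +
step 3: pivot 2 → sign +
step 4: row/col 4 already zero → sign 0
signature = (3, 1, 1)

Answer: (3, 1, 1)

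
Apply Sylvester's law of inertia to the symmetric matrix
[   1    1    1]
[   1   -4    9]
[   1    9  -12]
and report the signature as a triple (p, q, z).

step 0: pivot 1 → sign +
step 1: pivot -5 → sign −
step 2: pivot -1/5 → sign −
signature = (1, 2, 0)

Answer: (1, 2, 0)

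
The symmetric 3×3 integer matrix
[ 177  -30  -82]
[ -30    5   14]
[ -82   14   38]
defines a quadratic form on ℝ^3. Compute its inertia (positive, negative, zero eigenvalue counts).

step 0: pivot 177 → sign +
step 1: pivot -5/59 → sign −
step 2: pivot 2/15 → sign +
signature = (2, 1, 0)

Answer: (2, 1, 0)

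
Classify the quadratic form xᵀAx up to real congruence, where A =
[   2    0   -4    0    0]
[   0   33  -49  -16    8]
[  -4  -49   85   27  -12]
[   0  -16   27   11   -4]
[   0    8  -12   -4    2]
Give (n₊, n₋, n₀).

step 0: pivot 2 → sign +
step 1: pivot 33 → sign +
step 2: pivot 140/33 → sign +
step 3: pivot 107/140 → sign +
step 4: pivot 6/107 → sign +
signature = (5, 0, 0)

Answer: (5, 0, 0)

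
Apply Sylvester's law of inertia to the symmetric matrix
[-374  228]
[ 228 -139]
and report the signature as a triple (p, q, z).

step 0: pivot -374 → sign −
step 1: pivot -1/187 → sign −
signature = (0, 2, 0)

Answer: (0, 2, 0)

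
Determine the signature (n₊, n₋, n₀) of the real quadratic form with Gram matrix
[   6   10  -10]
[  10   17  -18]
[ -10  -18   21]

Answer: (2, 1, 0)

Derivation:
step 0: pivot 6 → sign +
step 1: pivot 1/3 → sign +
step 2: pivot -1 → sign −
signature = (2, 1, 0)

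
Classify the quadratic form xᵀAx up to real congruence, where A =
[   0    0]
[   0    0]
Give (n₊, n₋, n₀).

step 0: row/col 0 already zero → sign 0
step 1: row/col 1 already zero → sign 0
signature = (0, 0, 2)

Answer: (0, 0, 2)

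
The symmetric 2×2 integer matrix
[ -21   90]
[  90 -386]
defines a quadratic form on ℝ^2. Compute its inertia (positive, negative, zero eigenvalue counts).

step 0: pivot -21 → sign −
step 1: pivot -2/7 → sign −
signature = (0, 2, 0)

Answer: (0, 2, 0)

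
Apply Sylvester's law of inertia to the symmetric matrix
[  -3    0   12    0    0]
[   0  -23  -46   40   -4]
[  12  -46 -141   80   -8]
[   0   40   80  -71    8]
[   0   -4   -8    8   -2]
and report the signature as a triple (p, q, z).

Answer: (0, 5, 0)

Derivation:
step 0: pivot -3 → sign −
step 1: pivot -23 → sign −
step 2: pivot -1 → sign −
step 3: pivot -33/23 → sign −
step 4: pivot -6/11 → sign −
signature = (0, 5, 0)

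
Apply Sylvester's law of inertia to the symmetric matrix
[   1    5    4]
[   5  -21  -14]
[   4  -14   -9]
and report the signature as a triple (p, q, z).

step 0: pivot 1 → sign +
step 1: pivot -46 → sign −
step 2: pivot 3/23 → sign +
signature = (2, 1, 0)

Answer: (2, 1, 0)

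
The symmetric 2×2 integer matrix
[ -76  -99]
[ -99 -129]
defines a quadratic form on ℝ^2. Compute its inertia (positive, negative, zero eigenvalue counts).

Answer: (0, 2, 0)

Derivation:
step 0: pivot -76 → sign −
step 1: pivot -3/76 → sign −
signature = (0, 2, 0)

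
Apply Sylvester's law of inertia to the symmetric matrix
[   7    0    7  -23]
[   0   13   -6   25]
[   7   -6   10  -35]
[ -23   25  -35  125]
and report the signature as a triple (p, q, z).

step 0: pivot 7 → sign +
step 1: pivot 13 → sign +
step 2: pivot 3/13 → sign +
step 3: pivot 3/7 → sign +
signature = (4, 0, 0)

Answer: (4, 0, 0)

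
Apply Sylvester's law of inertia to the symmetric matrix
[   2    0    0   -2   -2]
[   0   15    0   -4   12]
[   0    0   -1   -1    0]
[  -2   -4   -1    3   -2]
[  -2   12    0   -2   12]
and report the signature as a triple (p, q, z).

step 0: pivot 2 → sign +
step 1: pivot 15 → sign +
step 2: pivot -1 → sign −
step 3: pivot 14/15 → sign +
step 4: pivot -2/7 → sign −
signature = (3, 2, 0)

Answer: (3, 2, 0)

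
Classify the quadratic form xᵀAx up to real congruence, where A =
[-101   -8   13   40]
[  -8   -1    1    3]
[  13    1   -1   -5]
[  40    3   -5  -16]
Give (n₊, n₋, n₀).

step 0: pivot -101 → sign −
step 1: pivot -37/101 → sign −
step 2: pivot 25/37 → sign +
step 3: pivot -3/25 → sign −
signature = (1, 3, 0)

Answer: (1, 3, 0)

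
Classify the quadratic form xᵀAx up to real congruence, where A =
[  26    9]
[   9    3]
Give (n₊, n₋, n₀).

step 0: pivot 26 → sign +
step 1: pivot -3/26 → sign −
signature = (1, 1, 0)

Answer: (1, 1, 0)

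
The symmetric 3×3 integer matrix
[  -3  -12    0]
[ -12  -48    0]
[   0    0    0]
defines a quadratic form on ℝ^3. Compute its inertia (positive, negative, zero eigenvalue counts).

Answer: (0, 1, 2)

Derivation:
step 0: pivot -3 → sign −
step 1: row/col 1 already zero → sign 0
step 2: row/col 2 already zero → sign 0
signature = (0, 1, 2)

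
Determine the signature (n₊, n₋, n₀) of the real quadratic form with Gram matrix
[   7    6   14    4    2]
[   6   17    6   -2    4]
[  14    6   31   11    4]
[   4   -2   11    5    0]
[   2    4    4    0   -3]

step 0: pivot 7 → sign +
step 1: pivot 83/7 → sign +
step 2: pivot -3/83 → sign −
step 3: pivot 2 → sign +
step 4: pivot 1 → sign +
signature = (4, 1, 0)

Answer: (4, 1, 0)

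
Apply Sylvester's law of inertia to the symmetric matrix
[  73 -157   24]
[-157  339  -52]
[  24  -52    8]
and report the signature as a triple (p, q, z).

Answer: (2, 0, 1)

Derivation:
step 0: pivot 73 → sign +
step 1: pivot 98/73 → sign +
step 2: row/col 2 already zero → sign 0
signature = (2, 0, 1)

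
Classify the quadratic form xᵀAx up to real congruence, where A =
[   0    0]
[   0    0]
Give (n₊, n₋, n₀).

Answer: (0, 0, 2)

Derivation:
step 0: row/col 0 already zero → sign 0
step 1: row/col 1 already zero → sign 0
signature = (0, 0, 2)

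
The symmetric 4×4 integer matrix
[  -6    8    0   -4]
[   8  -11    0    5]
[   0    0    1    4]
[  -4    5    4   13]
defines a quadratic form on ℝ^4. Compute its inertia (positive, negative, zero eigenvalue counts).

step 0: pivot -6 → sign −
step 1: pivot -1/3 → sign −
step 2: pivot 1 → sign +
step 3: row/col 3 already zero → sign 0
signature = (1, 2, 1)

Answer: (1, 2, 1)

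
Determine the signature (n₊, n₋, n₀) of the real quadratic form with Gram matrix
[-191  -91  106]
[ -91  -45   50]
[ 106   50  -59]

step 0: pivot -191 → sign −
step 1: pivot -314/191 → sign −
step 2: pivot -3/157 → sign −
signature = (0, 3, 0)

Answer: (0, 3, 0)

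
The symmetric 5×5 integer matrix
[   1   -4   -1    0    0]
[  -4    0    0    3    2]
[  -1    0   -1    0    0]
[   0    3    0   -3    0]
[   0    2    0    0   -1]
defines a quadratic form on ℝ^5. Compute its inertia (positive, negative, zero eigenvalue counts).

Answer: (1, 4, 0)

Derivation:
step 0: pivot 1 → sign +
step 1: pivot -16 → sign −
step 2: pivot -1 → sign −
step 3: pivot -15/8 → sign −
step 4: pivot -1/5 → sign −
signature = (1, 4, 0)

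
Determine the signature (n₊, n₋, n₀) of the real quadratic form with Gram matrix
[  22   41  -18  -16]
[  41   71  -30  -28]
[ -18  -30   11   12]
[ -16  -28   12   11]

step 0: pivot 22 → sign +
step 1: pivot -119/22 → sign −
step 2: pivot -167/119 → sign −
step 3: pivot -3/167 → sign −
signature = (1, 3, 0)

Answer: (1, 3, 0)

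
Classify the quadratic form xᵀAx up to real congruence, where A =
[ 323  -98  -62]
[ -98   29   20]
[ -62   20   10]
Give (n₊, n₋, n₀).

Answer: (2, 1, 0)

Derivation:
step 0: pivot 323 → sign +
step 1: pivot -237/323 → sign −
step 2: pivot 2/79 → sign +
signature = (2, 1, 0)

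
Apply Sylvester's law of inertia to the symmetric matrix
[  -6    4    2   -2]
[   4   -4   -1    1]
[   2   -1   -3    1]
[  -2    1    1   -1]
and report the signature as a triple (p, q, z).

step 0: pivot -6 → sign −
step 1: pivot -4/3 → sign −
step 2: pivot -9/4 → sign −
step 3: pivot -2/9 → sign −
signature = (0, 4, 0)

Answer: (0, 4, 0)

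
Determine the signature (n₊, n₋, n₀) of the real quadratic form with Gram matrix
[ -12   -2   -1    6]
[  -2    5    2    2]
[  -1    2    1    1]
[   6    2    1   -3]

Answer: (2, 2, 0)

Derivation:
step 0: pivot -12 → sign −
step 1: pivot 16/3 → sign +
step 2: pivot 13/64 → sign +
step 3: pivot -3/13 → sign −
signature = (2, 2, 0)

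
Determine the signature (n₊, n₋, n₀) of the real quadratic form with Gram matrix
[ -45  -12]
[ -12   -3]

step 0: pivot -45 → sign −
step 1: pivot 1/5 → sign +
signature = (1, 1, 0)

Answer: (1, 1, 0)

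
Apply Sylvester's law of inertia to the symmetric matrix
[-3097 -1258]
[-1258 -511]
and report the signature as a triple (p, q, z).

step 0: pivot -3097 → sign −
step 1: pivot -3/3097 → sign −
signature = (0, 2, 0)

Answer: (0, 2, 0)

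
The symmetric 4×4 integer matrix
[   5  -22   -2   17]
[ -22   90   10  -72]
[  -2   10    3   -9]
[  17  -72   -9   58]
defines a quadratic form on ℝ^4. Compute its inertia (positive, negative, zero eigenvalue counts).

step 0: pivot 5 → sign +
step 1: pivot -34/5 → sign −
step 2: pivot 41/17 → sign +
step 3: pivot 6/41 → sign +
signature = (3, 1, 0)

Answer: (3, 1, 0)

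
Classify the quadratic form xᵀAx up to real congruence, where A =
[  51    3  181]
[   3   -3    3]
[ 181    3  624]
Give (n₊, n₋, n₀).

step 0: pivot 51 → sign +
step 1: pivot -54/17 → sign −
step 2: pivot 1/27 → sign +
signature = (2, 1, 0)

Answer: (2, 1, 0)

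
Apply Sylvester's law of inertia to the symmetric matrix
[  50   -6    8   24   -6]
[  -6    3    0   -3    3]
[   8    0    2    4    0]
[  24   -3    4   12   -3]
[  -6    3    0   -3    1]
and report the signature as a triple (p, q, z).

Answer: (4, 1, 0)

Derivation:
step 0: pivot 50 → sign +
step 1: pivot 57/25 → sign +
step 2: pivot 6/19 → sign +
step 3: pivot 1/3 → sign +
step 4: pivot -2 → sign −
signature = (4, 1, 0)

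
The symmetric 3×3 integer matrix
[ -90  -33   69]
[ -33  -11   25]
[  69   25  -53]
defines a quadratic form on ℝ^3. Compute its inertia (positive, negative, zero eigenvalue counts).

Answer: (1, 2, 0)

Derivation:
step 0: pivot -90 → sign −
step 1: pivot 11/10 → sign +
step 2: pivot -2/11 → sign −
signature = (1, 2, 0)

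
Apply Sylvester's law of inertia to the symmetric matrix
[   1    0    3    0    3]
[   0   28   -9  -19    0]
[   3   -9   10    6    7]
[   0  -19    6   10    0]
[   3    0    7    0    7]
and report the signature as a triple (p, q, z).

Answer: (3, 2, 0)

Derivation:
step 0: pivot 1 → sign +
step 1: pivot 28 → sign +
step 2: pivot -53/28 → sign −
step 3: pivot -153/53 → sign −
step 4: pivot 2/17 → sign +
signature = (3, 2, 0)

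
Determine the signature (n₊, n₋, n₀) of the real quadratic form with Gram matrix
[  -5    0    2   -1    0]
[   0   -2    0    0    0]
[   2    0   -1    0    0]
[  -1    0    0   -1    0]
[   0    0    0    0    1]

step 0: pivot -5 → sign −
step 1: pivot -2 → sign −
step 2: pivot -1/5 → sign −
step 3: pivot 1 → sign +
step 4: row/col 4 already zero → sign 0
signature = (1, 3, 1)

Answer: (1, 3, 1)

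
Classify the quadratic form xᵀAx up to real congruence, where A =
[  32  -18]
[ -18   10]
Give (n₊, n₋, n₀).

step 0: pivot 32 → sign +
step 1: pivot -1/8 → sign −
signature = (1, 1, 0)

Answer: (1, 1, 0)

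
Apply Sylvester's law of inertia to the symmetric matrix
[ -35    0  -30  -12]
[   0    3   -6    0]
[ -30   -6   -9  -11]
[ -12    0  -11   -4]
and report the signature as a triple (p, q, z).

step 0: pivot -35 → sign −
step 1: pivot 3 → sign +
step 2: pivot 33/7 → sign +
step 3: pivot 1/165 → sign +
signature = (3, 1, 0)

Answer: (3, 1, 0)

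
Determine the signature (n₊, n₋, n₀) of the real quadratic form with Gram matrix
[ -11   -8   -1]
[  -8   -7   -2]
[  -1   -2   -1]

Answer: (1, 2, 0)

Derivation:
step 0: pivot -11 → sign −
step 1: pivot -13/11 → sign −
step 2: pivot 6/13 → sign +
signature = (1, 2, 0)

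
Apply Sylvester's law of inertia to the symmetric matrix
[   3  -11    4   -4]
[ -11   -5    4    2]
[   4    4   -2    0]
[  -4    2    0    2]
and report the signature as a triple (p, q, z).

step 0: pivot 3 → sign +
step 1: pivot -136/3 → sign −
step 2: pivot 6/17 → sign +
step 3: pivot 1/6 → sign +
signature = (3, 1, 0)

Answer: (3, 1, 0)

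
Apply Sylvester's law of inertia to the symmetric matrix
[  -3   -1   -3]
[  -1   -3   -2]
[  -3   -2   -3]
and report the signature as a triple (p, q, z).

step 0: pivot -3 → sign −
step 1: pivot -8/3 → sign −
step 2: pivot 3/8 → sign +
signature = (1, 2, 0)

Answer: (1, 2, 0)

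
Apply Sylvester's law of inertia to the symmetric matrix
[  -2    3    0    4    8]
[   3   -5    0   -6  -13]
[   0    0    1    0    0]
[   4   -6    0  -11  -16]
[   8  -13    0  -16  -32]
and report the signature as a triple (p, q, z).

Answer: (2, 3, 0)

Derivation:
step 0: pivot -2 → sign −
step 1: pivot -1/2 → sign −
step 2: pivot 1 → sign +
step 3: pivot -3 → sign −
step 4: pivot 2 → sign +
signature = (2, 3, 0)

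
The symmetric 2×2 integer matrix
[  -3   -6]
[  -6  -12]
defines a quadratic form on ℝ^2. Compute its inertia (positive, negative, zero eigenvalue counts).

Answer: (0, 1, 1)

Derivation:
step 0: pivot -3 → sign −
step 1: row/col 1 already zero → sign 0
signature = (0, 1, 1)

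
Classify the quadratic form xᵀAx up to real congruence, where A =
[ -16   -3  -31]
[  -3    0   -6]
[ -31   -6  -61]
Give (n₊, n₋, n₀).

Answer: (1, 2, 0)

Derivation:
step 0: pivot -16 → sign −
step 1: pivot 9/16 → sign +
step 2: pivot -1 → sign −
signature = (1, 2, 0)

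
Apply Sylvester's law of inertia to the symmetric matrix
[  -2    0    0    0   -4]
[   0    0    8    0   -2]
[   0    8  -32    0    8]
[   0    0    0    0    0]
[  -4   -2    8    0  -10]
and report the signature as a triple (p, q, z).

step 0: pivot -2 → sign −
step 1: pivot -32 → sign −
step 2: pivot 2 → sign +
step 3: row/col 3 already zero → sign 0
step 4: row/col 4 already zero → sign 0
signature = (1, 2, 2)

Answer: (1, 2, 2)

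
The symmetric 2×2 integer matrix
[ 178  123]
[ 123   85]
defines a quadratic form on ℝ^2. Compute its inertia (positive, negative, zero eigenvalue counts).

step 0: pivot 178 → sign +
step 1: pivot 1/178 → sign +
signature = (2, 0, 0)

Answer: (2, 0, 0)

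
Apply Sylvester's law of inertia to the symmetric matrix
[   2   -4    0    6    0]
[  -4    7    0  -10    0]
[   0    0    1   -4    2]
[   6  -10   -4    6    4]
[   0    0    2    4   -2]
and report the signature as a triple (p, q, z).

Answer: (2, 2, 1)

Derivation:
step 0: pivot 2 → sign +
step 1: pivot -1 → sign −
step 2: pivot 1 → sign +
step 3: pivot -24 → sign −
step 4: row/col 4 already zero → sign 0
signature = (2, 2, 1)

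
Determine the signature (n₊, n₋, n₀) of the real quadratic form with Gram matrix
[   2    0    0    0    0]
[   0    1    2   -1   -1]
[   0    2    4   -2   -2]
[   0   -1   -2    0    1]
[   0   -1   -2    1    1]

step 0: pivot 2 → sign +
step 1: pivot 1 → sign +
step 2: pivot -1 → sign −
step 3: row/col 3 already zero → sign 0
step 4: row/col 4 already zero → sign 0
signature = (2, 1, 2)

Answer: (2, 1, 2)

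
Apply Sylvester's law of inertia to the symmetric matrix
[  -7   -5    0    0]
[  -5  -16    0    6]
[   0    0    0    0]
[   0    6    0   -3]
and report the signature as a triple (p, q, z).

Answer: (0, 3, 1)

Derivation:
step 0: pivot -7 → sign −
step 1: pivot -87/7 → sign −
step 2: pivot -3/29 → sign −
step 3: row/col 3 already zero → sign 0
signature = (0, 3, 1)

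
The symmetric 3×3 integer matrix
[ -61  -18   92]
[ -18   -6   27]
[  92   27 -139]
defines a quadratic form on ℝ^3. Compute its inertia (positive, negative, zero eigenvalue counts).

Answer: (0, 3, 0)

Derivation:
step 0: pivot -61 → sign −
step 1: pivot -42/61 → sign −
step 2: pivot -3/14 → sign −
signature = (0, 3, 0)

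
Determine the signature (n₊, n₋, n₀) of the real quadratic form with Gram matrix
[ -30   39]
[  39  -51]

step 0: pivot -30 → sign −
step 1: pivot -3/10 → sign −
signature = (0, 2, 0)

Answer: (0, 2, 0)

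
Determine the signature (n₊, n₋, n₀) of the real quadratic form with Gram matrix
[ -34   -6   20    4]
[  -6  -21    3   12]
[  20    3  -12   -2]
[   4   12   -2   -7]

step 0: pivot -34 → sign −
step 1: pivot -339/17 → sign −
step 2: pivot -25/113 → sign −
step 3: pivot -3/25 → sign −
signature = (0, 4, 0)

Answer: (0, 4, 0)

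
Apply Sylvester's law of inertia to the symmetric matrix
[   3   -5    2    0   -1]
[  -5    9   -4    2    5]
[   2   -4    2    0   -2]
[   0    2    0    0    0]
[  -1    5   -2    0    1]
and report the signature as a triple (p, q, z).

Answer: (3, 2, 0)

Derivation:
step 0: pivot 3 → sign +
step 1: pivot 2/3 → sign +
step 2: pivot -6 → sign −
step 3: pivot 2/3 → sign +
step 4: pivot -2 → sign −
signature = (3, 2, 0)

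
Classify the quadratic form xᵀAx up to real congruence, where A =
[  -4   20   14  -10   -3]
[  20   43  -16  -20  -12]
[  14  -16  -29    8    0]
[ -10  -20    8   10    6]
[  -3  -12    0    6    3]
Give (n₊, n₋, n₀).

step 0: pivot -4 → sign −
step 1: pivot 143 → sign +
step 2: pivot -56/143 → sign −
step 3: pivot 87/56 → sign +
step 4: pivot 3/58 → sign +
signature = (3, 2, 0)

Answer: (3, 2, 0)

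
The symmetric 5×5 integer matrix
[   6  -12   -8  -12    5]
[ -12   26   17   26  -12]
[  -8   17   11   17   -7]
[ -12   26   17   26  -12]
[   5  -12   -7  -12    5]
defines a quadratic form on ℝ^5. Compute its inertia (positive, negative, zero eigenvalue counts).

Answer: (3, 1, 1)

Derivation:
step 0: pivot 6 → sign +
step 1: pivot 2 → sign +
step 2: pivot -1/6 → sign −
step 3: pivot 3/2 → sign +
step 4: row/col 4 already zero → sign 0
signature = (3, 1, 1)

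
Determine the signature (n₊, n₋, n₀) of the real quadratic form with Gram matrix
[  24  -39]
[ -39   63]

step 0: pivot 24 → sign +
step 1: pivot -3/8 → sign −
signature = (1, 1, 0)

Answer: (1, 1, 0)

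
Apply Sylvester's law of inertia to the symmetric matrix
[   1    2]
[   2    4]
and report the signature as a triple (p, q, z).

Answer: (1, 0, 1)

Derivation:
step 0: pivot 1 → sign +
step 1: row/col 1 already zero → sign 0
signature = (1, 0, 1)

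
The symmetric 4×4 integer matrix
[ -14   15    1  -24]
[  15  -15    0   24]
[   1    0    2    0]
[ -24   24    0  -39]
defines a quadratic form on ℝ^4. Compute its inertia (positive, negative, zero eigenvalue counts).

step 0: pivot -14 → sign −
step 1: pivot 15/14 → sign +
step 2: pivot 1 → sign +
step 3: pivot -3/5 → sign −
signature = (2, 2, 0)

Answer: (2, 2, 0)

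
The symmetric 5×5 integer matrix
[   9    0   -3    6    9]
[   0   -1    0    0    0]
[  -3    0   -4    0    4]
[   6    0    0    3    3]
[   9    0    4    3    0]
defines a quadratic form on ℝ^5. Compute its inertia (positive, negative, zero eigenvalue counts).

Answer: (2, 3, 0)

Derivation:
step 0: pivot 9 → sign +
step 1: pivot -1 → sign −
step 2: pivot -5 → sign −
step 3: pivot -1/5 → sign −
step 4: pivot 1 → sign +
signature = (2, 3, 0)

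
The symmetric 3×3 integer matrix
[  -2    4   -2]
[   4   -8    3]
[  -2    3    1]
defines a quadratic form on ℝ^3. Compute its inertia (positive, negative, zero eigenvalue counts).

step 0: pivot -2 → sign −
step 1: pivot 3 → sign +
step 2: pivot -1/3 → sign −
signature = (1, 2, 0)

Answer: (1, 2, 0)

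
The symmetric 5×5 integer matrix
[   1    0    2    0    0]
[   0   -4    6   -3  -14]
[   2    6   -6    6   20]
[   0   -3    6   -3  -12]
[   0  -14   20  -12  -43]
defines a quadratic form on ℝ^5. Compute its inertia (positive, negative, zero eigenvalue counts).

step 0: pivot 1 → sign +
step 1: pivot -4 → sign −
step 2: pivot -1 → sign −
step 3: pivot 3/2 → sign +
step 4: pivot 1 → sign +
signature = (3, 2, 0)

Answer: (3, 2, 0)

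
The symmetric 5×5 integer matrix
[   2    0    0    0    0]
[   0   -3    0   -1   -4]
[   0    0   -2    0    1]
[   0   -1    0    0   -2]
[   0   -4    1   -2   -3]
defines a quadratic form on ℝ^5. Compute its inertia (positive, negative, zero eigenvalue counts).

step 0: pivot 2 → sign +
step 1: pivot -3 → sign −
step 2: pivot -2 → sign −
step 3: pivot 1/3 → sign +
step 4: pivot 3/2 → sign +
signature = (3, 2, 0)

Answer: (3, 2, 0)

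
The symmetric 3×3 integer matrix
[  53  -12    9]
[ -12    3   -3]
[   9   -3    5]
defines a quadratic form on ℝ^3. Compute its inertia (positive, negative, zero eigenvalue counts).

Answer: (3, 0, 0)

Derivation:
step 0: pivot 53 → sign +
step 1: pivot 15/53 → sign +
step 2: pivot 1/5 → sign +
signature = (3, 0, 0)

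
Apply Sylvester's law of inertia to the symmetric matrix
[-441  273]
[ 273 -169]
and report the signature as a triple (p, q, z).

Answer: (0, 1, 1)

Derivation:
step 0: pivot -441 → sign −
step 1: row/col 1 already zero → sign 0
signature = (0, 1, 1)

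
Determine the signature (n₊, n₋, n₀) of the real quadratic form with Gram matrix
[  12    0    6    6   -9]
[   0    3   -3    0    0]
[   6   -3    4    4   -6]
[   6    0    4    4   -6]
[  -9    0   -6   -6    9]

Answer: (3, 1, 1)

Derivation:
step 0: pivot 12 → sign +
step 1: pivot 3 → sign +
step 2: pivot -2 → sign −
step 3: pivot 3/2 → sign +
step 4: row/col 4 already zero → sign 0
signature = (3, 1, 1)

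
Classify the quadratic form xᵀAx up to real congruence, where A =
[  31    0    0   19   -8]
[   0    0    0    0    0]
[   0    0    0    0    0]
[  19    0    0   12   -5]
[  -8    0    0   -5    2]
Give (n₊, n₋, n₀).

step 0: pivot 31 → sign +
step 1: pivot 11/31 → sign +
step 2: pivot -1/11 → sign −
step 3: row/col 3 already zero → sign 0
step 4: row/col 4 already zero → sign 0
signature = (2, 1, 2)

Answer: (2, 1, 2)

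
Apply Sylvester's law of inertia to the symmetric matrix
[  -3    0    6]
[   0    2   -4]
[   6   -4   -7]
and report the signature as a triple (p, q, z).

step 0: pivot -3 → sign −
step 1: pivot 2 → sign +
step 2: pivot -3 → sign −
signature = (1, 2, 0)

Answer: (1, 2, 0)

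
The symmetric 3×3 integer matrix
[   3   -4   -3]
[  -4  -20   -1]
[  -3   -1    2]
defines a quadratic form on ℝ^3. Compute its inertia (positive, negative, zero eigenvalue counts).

Answer: (1, 2, 0)

Derivation:
step 0: pivot 3 → sign +
step 1: pivot -76/3 → sign −
step 2: pivot -1/76 → sign −
signature = (1, 2, 0)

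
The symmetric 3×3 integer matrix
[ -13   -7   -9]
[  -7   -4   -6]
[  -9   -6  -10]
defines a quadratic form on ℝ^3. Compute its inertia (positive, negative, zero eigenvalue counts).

step 0: pivot -13 → sign −
step 1: pivot -3/13 → sign −
step 2: pivot 2 → sign +
signature = (1, 2, 0)

Answer: (1, 2, 0)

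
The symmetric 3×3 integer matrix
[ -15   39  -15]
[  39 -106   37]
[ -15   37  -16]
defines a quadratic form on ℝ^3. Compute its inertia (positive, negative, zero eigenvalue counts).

step 0: pivot -15 → sign −
step 1: pivot -23/5 → sign −
step 2: pivot -3/23 → sign −
signature = (0, 3, 0)

Answer: (0, 3, 0)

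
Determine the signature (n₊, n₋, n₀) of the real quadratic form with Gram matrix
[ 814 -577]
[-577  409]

Answer: (1, 1, 0)

Derivation:
step 0: pivot 814 → sign +
step 1: pivot -3/814 → sign −
signature = (1, 1, 0)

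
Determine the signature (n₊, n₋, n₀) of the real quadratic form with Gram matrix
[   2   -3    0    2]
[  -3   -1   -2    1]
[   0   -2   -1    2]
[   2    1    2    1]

step 0: pivot 2 → sign +
step 1: pivot -11/2 → sign −
step 2: pivot -3/11 → sign −
step 3: pivot 3 → sign +
signature = (2, 2, 0)

Answer: (2, 2, 0)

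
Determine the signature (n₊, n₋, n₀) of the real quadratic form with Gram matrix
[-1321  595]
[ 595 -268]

step 0: pivot -1321 → sign −
step 1: pivot -3/1321 → sign −
signature = (0, 2, 0)

Answer: (0, 2, 0)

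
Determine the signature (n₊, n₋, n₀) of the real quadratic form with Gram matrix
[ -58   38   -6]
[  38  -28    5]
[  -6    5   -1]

step 0: pivot -58 → sign −
step 1: pivot -90/29 → sign −
step 2: pivot -1/90 → sign −
signature = (0, 3, 0)

Answer: (0, 3, 0)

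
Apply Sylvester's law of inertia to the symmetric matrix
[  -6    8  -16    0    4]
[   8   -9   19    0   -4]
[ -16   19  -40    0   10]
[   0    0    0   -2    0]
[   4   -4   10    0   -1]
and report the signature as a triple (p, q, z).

step 0: pivot -6 → sign −
step 1: pivot 5/3 → sign +
step 2: pivot -3/5 → sign −
step 3: pivot -2 → sign −
step 4: pivot 3 → sign +
signature = (2, 3, 0)

Answer: (2, 3, 0)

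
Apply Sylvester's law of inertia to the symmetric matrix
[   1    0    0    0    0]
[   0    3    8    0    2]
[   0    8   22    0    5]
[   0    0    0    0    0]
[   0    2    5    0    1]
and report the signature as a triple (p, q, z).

step 0: pivot 1 → sign +
step 1: pivot 3 → sign +
step 2: pivot 2/3 → sign +
step 3: pivot -1/2 → sign −
step 4: row/col 4 already zero → sign 0
signature = (3, 1, 1)

Answer: (3, 1, 1)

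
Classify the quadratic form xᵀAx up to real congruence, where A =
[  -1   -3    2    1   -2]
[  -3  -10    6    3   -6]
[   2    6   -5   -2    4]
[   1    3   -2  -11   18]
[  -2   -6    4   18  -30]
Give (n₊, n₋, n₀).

step 0: pivot -1 → sign −
step 1: pivot -1 → sign −
step 2: pivot -1 → sign −
step 3: pivot -10 → sign −
step 4: pivot -2/5 → sign −
signature = (0, 5, 0)

Answer: (0, 5, 0)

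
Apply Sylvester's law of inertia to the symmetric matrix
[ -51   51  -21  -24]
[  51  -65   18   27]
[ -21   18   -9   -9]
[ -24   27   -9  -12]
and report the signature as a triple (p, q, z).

step 0: pivot -51 → sign −
step 1: pivot -14 → sign −
step 2: pivot 69/238 → sign +
step 3: pivot -6/23 → sign −
signature = (1, 3, 0)

Answer: (1, 3, 0)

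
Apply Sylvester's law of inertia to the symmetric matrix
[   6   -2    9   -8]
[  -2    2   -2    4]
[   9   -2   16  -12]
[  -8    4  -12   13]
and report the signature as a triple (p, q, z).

step 0: pivot 6 → sign +
step 1: pivot 4/3 → sign +
step 2: pivot 7/4 → sign +
step 3: pivot 3/7 → sign +
signature = (4, 0, 0)

Answer: (4, 0, 0)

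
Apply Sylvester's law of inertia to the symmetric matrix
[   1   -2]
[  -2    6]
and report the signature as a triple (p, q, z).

step 0: pivot 1 → sign +
step 1: pivot 2 → sign +
signature = (2, 0, 0)

Answer: (2, 0, 0)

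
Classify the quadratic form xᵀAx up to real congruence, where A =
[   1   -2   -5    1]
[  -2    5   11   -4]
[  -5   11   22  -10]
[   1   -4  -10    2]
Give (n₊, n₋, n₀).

step 0: pivot 1 → sign +
step 1: pivot 1 → sign +
step 2: pivot -4 → sign −
step 3: pivot -3/4 → sign −
signature = (2, 2, 0)

Answer: (2, 2, 0)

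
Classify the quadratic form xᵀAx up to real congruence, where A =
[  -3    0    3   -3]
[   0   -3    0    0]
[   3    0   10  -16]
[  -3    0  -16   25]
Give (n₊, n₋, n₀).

Answer: (2, 2, 0)

Derivation:
step 0: pivot -3 → sign −
step 1: pivot -3 → sign −
step 2: pivot 13 → sign +
step 3: pivot 3/13 → sign +
signature = (2, 2, 0)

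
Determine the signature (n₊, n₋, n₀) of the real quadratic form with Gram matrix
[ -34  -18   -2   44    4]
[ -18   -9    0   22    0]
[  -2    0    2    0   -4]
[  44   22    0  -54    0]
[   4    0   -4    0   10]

Answer: (2, 2, 1)

Derivation:
step 0: pivot -34 → sign −
step 1: pivot 9/17 → sign +
step 2: pivot -2/9 → sign −
step 3: pivot 2 → sign +
step 4: row/col 4 already zero → sign 0
signature = (2, 2, 1)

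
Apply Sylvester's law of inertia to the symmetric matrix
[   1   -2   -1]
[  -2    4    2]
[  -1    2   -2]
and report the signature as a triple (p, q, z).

step 0: pivot 1 → sign +
step 1: pivot -3 → sign −
step 2: row/col 2 already zero → sign 0
signature = (1, 1, 1)

Answer: (1, 1, 1)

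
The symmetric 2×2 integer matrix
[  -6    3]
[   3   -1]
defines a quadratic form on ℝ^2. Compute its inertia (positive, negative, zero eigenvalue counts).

step 0: pivot -6 → sign −
step 1: pivot 1/2 → sign +
signature = (1, 1, 0)

Answer: (1, 1, 0)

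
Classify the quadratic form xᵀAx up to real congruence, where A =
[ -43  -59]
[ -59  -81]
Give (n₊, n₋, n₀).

Answer: (0, 2, 0)

Derivation:
step 0: pivot -43 → sign −
step 1: pivot -2/43 → sign −
signature = (0, 2, 0)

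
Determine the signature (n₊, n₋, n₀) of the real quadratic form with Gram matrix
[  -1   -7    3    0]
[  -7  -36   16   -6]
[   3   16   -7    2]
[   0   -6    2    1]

step 0: pivot -1 → sign −
step 1: pivot 13 → sign +
step 2: pivot 1/13 → sign +
step 3: pivot -3 → sign −
signature = (2, 2, 0)

Answer: (2, 2, 0)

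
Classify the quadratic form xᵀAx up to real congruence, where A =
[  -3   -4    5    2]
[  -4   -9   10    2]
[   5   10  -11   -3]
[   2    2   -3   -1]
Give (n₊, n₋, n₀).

step 0: pivot -3 → sign −
step 1: pivot -11/3 → sign −
step 2: pivot 4/11 → sign +
step 3: pivot 1/4 → sign +
signature = (2, 2, 0)

Answer: (2, 2, 0)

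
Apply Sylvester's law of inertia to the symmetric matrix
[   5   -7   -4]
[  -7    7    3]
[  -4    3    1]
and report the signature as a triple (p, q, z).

Answer: (2, 1, 0)

Derivation:
step 0: pivot 5 → sign +
step 1: pivot -14/5 → sign −
step 2: pivot 3/14 → sign +
signature = (2, 1, 0)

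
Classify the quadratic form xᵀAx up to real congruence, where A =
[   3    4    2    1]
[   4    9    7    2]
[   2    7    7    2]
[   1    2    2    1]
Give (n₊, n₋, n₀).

step 0: pivot 3 → sign +
step 1: pivot 11/3 → sign +
step 2: pivot 6/11 → sign +
step 3: row/col 3 already zero → sign 0
signature = (3, 0, 1)

Answer: (3, 0, 1)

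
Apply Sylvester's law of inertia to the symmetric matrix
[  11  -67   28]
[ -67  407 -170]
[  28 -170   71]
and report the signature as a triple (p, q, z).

step 0: pivot 11 → sign +
step 1: pivot -12/11 → sign −
step 2: row/col 2 already zero → sign 0
signature = (1, 1, 1)

Answer: (1, 1, 1)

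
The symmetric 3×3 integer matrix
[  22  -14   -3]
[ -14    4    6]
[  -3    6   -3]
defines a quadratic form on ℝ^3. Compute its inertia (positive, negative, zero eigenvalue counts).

step 0: pivot 22 → sign +
step 1: pivot -54/11 → sign −
step 2: row/col 2 already zero → sign 0
signature = (1, 1, 1)

Answer: (1, 1, 1)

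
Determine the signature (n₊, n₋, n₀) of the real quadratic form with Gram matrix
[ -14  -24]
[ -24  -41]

Answer: (1, 1, 0)

Derivation:
step 0: pivot -14 → sign −
step 1: pivot 1/7 → sign +
signature = (1, 1, 0)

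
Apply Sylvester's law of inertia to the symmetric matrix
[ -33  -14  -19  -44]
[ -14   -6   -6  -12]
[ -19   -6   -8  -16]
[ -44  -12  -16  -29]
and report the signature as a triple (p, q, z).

step 0: pivot -33 → sign −
step 1: pivot -2/33 → sign −
step 2: pivot 73 → sign +
step 3: pivot 3/73 → sign +
signature = (2, 2, 0)

Answer: (2, 2, 0)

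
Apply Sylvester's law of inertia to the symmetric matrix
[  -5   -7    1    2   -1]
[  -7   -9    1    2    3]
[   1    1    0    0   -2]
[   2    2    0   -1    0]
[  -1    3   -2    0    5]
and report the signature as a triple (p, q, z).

Answer: (1, 3, 1)

Derivation:
step 0: pivot -5 → sign −
step 1: pivot 4/5 → sign +
step 2: pivot -1 → sign −
step 3: pivot -3 → sign −
step 4: row/col 4 already zero → sign 0
signature = (1, 3, 1)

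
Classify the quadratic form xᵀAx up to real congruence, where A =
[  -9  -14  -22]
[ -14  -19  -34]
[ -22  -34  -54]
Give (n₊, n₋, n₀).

step 0: pivot -9 → sign −
step 1: pivot 25/9 → sign +
step 2: pivot -6/25 → sign −
signature = (1, 2, 0)

Answer: (1, 2, 0)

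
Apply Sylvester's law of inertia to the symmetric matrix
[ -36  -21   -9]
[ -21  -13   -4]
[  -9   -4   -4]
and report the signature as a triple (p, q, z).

Answer: (1, 2, 0)

Derivation:
step 0: pivot -36 → sign −
step 1: pivot -3/4 → sign −
step 2: pivot 1/3 → sign +
signature = (1, 2, 0)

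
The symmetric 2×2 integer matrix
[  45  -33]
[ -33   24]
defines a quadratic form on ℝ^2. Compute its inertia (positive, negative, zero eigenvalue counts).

Answer: (1, 1, 0)

Derivation:
step 0: pivot 45 → sign +
step 1: pivot -1/5 → sign −
signature = (1, 1, 0)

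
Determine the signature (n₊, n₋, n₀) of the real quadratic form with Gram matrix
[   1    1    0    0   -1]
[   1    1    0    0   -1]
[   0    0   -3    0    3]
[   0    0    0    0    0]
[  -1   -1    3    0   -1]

step 0: pivot 1 → sign +
step 1: pivot -3 → sign −
step 2: pivot 1 → sign +
step 3: row/col 3 already zero → sign 0
step 4: row/col 4 already zero → sign 0
signature = (2, 1, 2)

Answer: (2, 1, 2)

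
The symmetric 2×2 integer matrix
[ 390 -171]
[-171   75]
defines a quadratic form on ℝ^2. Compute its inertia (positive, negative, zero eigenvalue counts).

Answer: (2, 0, 0)

Derivation:
step 0: pivot 390 → sign +
step 1: pivot 3/130 → sign +
signature = (2, 0, 0)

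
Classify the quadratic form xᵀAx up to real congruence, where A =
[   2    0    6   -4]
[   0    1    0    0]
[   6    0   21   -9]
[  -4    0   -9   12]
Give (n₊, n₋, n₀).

Answer: (4, 0, 0)

Derivation:
step 0: pivot 2 → sign +
step 1: pivot 1 → sign +
step 2: pivot 3 → sign +
step 3: pivot 1 → sign +
signature = (4, 0, 0)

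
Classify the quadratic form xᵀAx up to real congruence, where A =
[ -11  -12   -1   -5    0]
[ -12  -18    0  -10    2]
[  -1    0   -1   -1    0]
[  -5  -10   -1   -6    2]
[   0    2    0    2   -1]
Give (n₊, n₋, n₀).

Answer: (1, 4, 0)

Derivation:
step 0: pivot -11 → sign −
step 1: pivot -54/11 → sign −
step 2: pivot -2/3 → sign −
step 3: pivot 37/9 → sign +
step 4: pivot -3/37 → sign −
signature = (1, 4, 0)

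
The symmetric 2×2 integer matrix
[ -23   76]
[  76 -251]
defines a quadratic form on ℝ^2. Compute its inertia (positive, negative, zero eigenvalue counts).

Answer: (1, 1, 0)

Derivation:
step 0: pivot -23 → sign −
step 1: pivot 3/23 → sign +
signature = (1, 1, 0)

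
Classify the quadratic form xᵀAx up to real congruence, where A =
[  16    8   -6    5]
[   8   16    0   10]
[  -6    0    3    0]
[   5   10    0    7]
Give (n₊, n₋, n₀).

Answer: (3, 0, 1)

Derivation:
step 0: pivot 16 → sign +
step 1: pivot 12 → sign +
step 2: pivot 3/4 → sign +
step 3: row/col 3 already zero → sign 0
signature = (3, 0, 1)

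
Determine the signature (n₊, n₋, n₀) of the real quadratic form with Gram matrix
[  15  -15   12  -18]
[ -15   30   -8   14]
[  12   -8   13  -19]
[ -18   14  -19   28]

step 0: pivot 15 → sign +
step 1: pivot 15 → sign +
step 2: pivot 7/3 → sign +
step 3: pivot -3/175 → sign −
signature = (3, 1, 0)

Answer: (3, 1, 0)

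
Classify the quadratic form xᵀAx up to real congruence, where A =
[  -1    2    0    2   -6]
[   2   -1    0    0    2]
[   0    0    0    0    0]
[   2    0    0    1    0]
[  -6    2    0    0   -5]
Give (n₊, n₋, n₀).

Answer: (2, 2, 1)

Derivation:
step 0: pivot -1 → sign −
step 1: pivot 3 → sign +
step 2: pivot -1/3 → sign −
step 3: pivot 3 → sign +
step 4: row/col 4 already zero → sign 0
signature = (2, 2, 1)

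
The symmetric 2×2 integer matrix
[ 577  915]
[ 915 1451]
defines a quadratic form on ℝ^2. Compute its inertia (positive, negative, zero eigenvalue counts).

step 0: pivot 577 → sign +
step 1: pivot 2/577 → sign +
signature = (2, 0, 0)

Answer: (2, 0, 0)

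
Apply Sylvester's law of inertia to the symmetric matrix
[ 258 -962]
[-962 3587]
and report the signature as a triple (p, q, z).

step 0: pivot 258 → sign +
step 1: pivot 1/129 → sign +
signature = (2, 0, 0)

Answer: (2, 0, 0)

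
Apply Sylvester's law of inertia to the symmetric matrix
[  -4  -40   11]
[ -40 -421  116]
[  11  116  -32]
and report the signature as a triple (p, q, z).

step 0: pivot -4 → sign −
step 1: pivot -21 → sign −
step 2: pivot -1/28 → sign −
signature = (0, 3, 0)

Answer: (0, 3, 0)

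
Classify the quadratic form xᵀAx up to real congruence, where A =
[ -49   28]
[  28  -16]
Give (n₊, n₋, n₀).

Answer: (0, 1, 1)

Derivation:
step 0: pivot -49 → sign −
step 1: row/col 1 already zero → sign 0
signature = (0, 1, 1)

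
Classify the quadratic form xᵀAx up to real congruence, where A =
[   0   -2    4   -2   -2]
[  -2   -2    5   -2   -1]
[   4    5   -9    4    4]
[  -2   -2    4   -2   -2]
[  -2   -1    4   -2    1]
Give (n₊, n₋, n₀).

step 0: pivot -2 → sign −
step 1: pivot 2 → sign +
step 2: pivot 3 → sign +
step 3: pivot -1/3 → sign −
step 4: pivot 2 → sign +
signature = (3, 2, 0)

Answer: (3, 2, 0)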